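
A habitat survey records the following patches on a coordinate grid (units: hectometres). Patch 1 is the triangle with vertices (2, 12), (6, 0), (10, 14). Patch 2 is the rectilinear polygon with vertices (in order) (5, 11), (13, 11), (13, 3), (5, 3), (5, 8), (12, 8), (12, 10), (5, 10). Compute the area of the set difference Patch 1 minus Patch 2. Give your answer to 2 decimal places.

35.14

|Patch 1| = 52, |Patch 1∩Patch 2| = 16.8571.
|Patch 1 ∖ Patch 2| = |Patch 1| − |Patch 1∩Patch 2| = 52 − 16.8571 = 35.14.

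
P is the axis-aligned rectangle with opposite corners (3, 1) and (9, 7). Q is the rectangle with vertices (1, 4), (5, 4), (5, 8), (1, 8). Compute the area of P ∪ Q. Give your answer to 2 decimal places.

46.00

By inclusion–exclusion:
Individual areas: |P| = 36, |Q| = 16.
|P∩Q|: x∈[3,5], y∈[4,7] → 2·3 = 6.
|P ∪ Q| = 52 − 6 = 46.00.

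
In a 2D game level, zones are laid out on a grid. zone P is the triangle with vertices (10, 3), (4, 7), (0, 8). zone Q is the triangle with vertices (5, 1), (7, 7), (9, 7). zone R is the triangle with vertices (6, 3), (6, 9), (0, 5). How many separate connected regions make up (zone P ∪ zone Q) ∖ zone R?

(zone P ∪ zone Q) ∖ zone R splits into 2 disjoint pieces (area 6.6677, area 1.0519).

2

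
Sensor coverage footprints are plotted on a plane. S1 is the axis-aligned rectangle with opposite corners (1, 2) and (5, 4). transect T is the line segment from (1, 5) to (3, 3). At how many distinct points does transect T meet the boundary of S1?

1

The segment meets the boundary at (2,4).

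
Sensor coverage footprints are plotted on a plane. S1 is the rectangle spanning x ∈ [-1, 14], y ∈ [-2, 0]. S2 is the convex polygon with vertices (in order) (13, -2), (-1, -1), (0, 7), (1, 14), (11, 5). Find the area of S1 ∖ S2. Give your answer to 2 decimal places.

|S1| = 30, |S1∩S2| = 20.3661.
|S1 ∖ S2| = |S1| − |S1∩S2| = 30 − 20.3661 = 9.63.

9.63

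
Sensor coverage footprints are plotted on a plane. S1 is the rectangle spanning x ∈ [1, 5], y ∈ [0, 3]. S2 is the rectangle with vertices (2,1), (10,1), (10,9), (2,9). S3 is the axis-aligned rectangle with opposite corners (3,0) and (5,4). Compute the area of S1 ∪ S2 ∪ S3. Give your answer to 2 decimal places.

70.00

By inclusion–exclusion:
Individual areas: |S1| = 12, |S2| = 64, |S3| = 8.
|S1∩S2|: x∈[2,5], y∈[1,3] → 3·2 = 6.
|S1∩S3|: x∈[3,5], y∈[0,3] → 2·3 = 6.
|S2∩S3|: x∈[3,5], y∈[1,4] → 2·3 = 6.
|S1∩S2∩S3| = 4.
|S1 ∪ S2 ∪ S3| = 84 − 18 + 4 = 70.00.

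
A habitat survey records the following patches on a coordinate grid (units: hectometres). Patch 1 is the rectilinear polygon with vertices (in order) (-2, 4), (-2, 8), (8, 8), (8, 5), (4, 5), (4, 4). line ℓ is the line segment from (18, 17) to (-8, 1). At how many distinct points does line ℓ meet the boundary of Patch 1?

The segment meets the boundary at (-2,4.692), (3.375,8).

2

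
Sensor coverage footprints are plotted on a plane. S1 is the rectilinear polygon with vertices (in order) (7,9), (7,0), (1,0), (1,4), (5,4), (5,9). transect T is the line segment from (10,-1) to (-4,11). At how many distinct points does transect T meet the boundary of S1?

The segment meets the boundary at (7,1.571), (4.167,4).

2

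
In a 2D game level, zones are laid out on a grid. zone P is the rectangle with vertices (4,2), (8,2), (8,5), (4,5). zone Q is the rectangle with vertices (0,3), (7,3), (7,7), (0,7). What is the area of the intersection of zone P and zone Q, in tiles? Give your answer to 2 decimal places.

|zone P∩zone Q|: x∈[4,7], y∈[3,5] → 3·2 = 6.

6.00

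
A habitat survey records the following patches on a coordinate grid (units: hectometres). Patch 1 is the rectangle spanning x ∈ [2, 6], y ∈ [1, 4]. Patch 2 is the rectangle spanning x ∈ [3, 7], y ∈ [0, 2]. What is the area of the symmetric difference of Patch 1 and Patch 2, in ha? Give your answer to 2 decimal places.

14.00

|Patch 1∩Patch 2|: x∈[3,6], y∈[1,2] → 3·1 = 3.
|Patch 1 △ Patch 2| = |Patch 1| + |Patch 2| − 2·|Patch 1∩Patch 2| = 12 + 8 − 6 = 14.00.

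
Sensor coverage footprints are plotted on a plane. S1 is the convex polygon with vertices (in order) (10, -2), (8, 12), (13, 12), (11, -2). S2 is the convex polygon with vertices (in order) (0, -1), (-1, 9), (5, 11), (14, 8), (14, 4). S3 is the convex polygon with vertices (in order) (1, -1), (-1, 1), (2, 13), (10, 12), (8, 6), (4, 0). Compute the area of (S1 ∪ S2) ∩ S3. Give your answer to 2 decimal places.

75.40

|S1 ∪ S2| = 141.4486.
|(S1 ∪ S2) ∩ S3| = 75.40.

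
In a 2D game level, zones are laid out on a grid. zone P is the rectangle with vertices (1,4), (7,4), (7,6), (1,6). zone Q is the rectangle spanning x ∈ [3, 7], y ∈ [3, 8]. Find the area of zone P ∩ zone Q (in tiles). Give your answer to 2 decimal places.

8.00

|zone P∩zone Q|: x∈[3,7], y∈[4,6] → 4·2 = 8.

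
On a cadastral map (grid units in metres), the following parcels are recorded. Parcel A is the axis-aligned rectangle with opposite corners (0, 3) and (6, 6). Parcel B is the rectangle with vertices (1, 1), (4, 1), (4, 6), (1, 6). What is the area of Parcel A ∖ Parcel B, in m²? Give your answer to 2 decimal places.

|Parcel A∩Parcel B|: x∈[1,4], y∈[3,6] → 3·3 = 9.
|Parcel A| = 18.
|Parcel A ∖ Parcel B| = |Parcel A| − |Parcel A∩Parcel B| = 18 − 9 = 9.00.

9.00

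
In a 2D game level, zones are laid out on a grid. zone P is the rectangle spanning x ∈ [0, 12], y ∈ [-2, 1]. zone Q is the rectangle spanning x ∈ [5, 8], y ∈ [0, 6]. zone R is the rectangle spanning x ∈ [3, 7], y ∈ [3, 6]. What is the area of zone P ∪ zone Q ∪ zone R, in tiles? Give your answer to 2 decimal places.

57.00

By inclusion–exclusion:
Individual areas: |zone P| = 36, |zone Q| = 18, |zone R| = 12.
|zone P∩zone Q|: x∈[5,8], y∈[0,1] → 3·1 = 3.
|zone P∩zone R| = 0 (no overlap).
|zone Q∩zone R|: x∈[5,7], y∈[3,6] → 2·3 = 6.
|zone P∩zone Q∩zone R| = 0.
|zone P ∪ zone Q ∪ zone R| = 66 − 9 + 0 = 57.00.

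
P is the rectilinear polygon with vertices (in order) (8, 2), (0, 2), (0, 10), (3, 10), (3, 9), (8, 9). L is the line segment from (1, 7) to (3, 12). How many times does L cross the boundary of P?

1

The segment meets the boundary at (2.2,10).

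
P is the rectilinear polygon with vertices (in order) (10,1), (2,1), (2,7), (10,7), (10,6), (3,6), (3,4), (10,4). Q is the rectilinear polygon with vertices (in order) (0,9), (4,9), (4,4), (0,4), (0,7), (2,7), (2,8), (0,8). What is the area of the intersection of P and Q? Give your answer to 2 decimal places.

4.00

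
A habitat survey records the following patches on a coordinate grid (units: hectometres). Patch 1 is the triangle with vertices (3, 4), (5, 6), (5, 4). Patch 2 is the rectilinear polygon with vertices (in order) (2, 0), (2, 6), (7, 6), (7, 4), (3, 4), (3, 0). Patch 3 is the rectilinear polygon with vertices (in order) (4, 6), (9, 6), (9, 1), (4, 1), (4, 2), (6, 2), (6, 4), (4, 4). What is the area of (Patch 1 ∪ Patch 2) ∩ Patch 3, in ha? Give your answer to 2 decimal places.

The region (Patch 1 ∪ Patch 2) ∩ Patch 3 is the polygon with vertices (5,6), (7,6), (7,4), (6,4), (5,4), (4,4), (4,6).
By the shoelace formula its area is 6.00.

6.00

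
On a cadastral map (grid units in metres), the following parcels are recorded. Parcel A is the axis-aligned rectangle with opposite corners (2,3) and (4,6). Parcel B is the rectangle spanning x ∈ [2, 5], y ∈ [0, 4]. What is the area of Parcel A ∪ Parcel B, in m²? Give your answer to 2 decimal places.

16.00

By inclusion–exclusion:
Individual areas: |Parcel A| = 6, |Parcel B| = 12.
|Parcel A∩Parcel B|: x∈[2,4], y∈[3,4] → 2·1 = 2.
|Parcel A ∪ Parcel B| = 18 − 2 = 16.00.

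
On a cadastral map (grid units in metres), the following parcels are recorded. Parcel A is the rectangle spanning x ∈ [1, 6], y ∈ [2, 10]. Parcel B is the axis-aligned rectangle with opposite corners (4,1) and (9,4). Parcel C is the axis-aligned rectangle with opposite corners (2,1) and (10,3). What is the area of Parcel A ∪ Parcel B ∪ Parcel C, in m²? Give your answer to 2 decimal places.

55.00

By inclusion–exclusion:
Individual areas: |Parcel A| = 40, |Parcel B| = 15, |Parcel C| = 16.
|Parcel A∩Parcel B|: x∈[4,6], y∈[2,4] → 2·2 = 4.
|Parcel A∩Parcel C|: x∈[2,6], y∈[2,3] → 4·1 = 4.
|Parcel B∩Parcel C|: x∈[4,9], y∈[1,3] → 5·2 = 10.
|Parcel A∩Parcel B∩Parcel C| = 2.
|Parcel A ∪ Parcel B ∪ Parcel C| = 71 − 18 + 2 = 55.00.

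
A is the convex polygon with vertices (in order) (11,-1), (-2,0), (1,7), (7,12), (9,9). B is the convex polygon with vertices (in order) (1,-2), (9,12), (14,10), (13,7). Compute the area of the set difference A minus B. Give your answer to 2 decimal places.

71.25

|A| = 103, |A∩B| = 31.7533.
|A ∖ B| = |A| − |A∩B| = 103 − 31.7533 = 71.25.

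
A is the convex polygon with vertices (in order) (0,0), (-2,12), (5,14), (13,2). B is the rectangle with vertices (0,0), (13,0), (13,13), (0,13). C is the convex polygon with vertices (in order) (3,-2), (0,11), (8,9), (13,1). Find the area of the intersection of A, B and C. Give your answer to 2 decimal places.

The intersection is the polygon with vertices (2.451,0.377), (0,11), (8,9), (12.43,1.912).
By the shoelace formula its area is 78.80.

78.80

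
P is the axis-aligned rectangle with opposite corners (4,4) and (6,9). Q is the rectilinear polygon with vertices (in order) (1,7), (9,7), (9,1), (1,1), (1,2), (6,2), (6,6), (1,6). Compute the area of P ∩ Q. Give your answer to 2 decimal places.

2.00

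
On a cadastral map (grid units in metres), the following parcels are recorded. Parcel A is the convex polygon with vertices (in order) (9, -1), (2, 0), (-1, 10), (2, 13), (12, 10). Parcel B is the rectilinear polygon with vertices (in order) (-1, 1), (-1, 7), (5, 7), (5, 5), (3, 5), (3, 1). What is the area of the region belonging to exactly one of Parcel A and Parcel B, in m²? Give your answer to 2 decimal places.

118.10

|Parcel A| = 124.5, |Parcel B| = 28, |Parcel A∩Parcel B| = 17.2.
|Parcel A △ Parcel B| = |Parcel A| + |Parcel B| − 2·|Parcel A∩Parcel B| = 124.5 + 28 − 34.4 = 118.10.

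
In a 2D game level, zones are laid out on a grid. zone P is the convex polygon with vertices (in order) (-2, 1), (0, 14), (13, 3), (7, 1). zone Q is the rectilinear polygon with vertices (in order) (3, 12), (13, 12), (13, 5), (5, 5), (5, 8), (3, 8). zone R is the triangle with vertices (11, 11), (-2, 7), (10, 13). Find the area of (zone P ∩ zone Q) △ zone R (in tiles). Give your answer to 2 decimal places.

29.12

|zone P ∩ zone Q| = 18.6713.
|(zone P ∩ zone Q) ∩ zone R| = 2.2734.
|(zone P ∩ zone Q) △ zone R| = 18.6713 + 15 − 4.5469 = 29.12.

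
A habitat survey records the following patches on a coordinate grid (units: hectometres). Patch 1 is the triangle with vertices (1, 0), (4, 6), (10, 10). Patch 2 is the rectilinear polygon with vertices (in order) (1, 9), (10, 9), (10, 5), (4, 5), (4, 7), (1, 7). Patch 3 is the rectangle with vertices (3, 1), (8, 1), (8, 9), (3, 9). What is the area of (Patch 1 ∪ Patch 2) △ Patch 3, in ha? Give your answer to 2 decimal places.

32.61

|Patch 1 ∪ Patch 2| = 35.55.
|(Patch 1 ∪ Patch 2) ∩ Patch 3| = 21.4722.
|(Patch 1 ∪ Patch 2) △ Patch 3| = 35.55 + 40 − 42.9444 = 32.61.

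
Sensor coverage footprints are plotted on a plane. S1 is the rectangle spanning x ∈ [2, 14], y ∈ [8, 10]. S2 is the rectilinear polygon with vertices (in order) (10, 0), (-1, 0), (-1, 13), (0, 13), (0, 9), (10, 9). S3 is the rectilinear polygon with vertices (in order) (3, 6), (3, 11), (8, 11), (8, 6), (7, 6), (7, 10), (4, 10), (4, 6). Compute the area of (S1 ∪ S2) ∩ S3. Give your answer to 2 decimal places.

|S1 ∪ S2| = 119.
|(S1 ∪ S2) ∩ S3| = 8.00.

8.00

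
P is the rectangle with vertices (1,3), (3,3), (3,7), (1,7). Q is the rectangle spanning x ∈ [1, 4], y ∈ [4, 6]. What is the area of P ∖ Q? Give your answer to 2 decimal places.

|P∩Q|: x∈[1,3], y∈[4,6] → 2·2 = 4.
|P| = 8.
|P ∖ Q| = |P| − |P∩Q| = 8 − 4 = 4.00.

4.00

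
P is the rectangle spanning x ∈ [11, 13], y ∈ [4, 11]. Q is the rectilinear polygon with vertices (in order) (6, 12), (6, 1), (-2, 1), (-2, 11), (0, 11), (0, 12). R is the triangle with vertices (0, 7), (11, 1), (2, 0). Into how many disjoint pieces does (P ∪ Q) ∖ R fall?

(P ∪ Q) ∖ R splits into 2 disjoint pieces (area 14, area 64.961).

2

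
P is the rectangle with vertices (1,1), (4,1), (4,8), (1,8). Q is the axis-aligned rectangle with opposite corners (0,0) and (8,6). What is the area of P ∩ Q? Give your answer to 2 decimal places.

15.00

|P∩Q|: x∈[1,4], y∈[1,6] → 3·5 = 15.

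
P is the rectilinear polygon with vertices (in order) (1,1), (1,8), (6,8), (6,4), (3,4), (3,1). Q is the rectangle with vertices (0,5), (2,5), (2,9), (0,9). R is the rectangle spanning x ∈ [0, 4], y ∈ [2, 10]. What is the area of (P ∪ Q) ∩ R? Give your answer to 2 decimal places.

21.00

|P ∪ Q| = 31.
|(P ∪ Q) ∩ R| = 21.00.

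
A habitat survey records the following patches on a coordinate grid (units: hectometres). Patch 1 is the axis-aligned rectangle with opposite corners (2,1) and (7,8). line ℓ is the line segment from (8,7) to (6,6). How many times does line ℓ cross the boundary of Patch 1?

1

The segment meets the boundary at (7,6.5).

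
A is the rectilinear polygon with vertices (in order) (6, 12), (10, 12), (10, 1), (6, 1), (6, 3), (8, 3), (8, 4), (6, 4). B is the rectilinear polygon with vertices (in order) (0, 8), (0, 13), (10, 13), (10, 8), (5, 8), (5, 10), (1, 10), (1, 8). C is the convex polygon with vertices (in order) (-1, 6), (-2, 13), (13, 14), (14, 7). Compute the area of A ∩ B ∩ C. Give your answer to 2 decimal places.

The intersection is the polygon with vertices (10,8), (6,8), (6,12), (10,12).
By the shoelace formula its area is 16.00.

16.00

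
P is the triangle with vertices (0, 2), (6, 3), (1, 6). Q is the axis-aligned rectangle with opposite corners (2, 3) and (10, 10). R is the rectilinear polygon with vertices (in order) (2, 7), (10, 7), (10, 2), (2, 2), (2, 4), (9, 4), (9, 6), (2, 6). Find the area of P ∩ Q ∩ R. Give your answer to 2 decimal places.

3.17

The intersection is the polygon with vertices (2,3), (2,4), (4.333,4), (6,3).
By the shoelace formula its area is 3.17.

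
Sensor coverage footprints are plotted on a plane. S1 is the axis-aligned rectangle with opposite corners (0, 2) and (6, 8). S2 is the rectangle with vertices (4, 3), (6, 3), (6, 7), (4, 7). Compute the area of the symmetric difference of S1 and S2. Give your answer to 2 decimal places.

|S1∩S2|: x∈[4,6], y∈[3,7] → 2·4 = 8.
|S1 △ S2| = |S1| + |S2| − 2·|S1∩S2| = 36 + 8 − 16 = 28.00.

28.00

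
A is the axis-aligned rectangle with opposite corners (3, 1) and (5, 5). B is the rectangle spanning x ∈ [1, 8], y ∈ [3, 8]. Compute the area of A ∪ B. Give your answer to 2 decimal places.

By inclusion–exclusion:
Individual areas: |A| = 8, |B| = 35.
|A∩B|: x∈[3,5], y∈[3,5] → 2·2 = 4.
|A ∪ B| = 43 − 4 = 39.00.

39.00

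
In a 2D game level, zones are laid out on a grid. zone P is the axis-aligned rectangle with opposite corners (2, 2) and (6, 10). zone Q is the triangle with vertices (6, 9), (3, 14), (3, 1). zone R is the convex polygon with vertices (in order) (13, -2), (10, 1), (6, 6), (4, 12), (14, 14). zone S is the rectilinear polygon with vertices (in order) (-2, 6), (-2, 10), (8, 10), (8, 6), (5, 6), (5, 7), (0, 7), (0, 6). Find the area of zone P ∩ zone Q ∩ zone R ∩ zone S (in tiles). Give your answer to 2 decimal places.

1.57

The intersection is the polygon with vertices (5.471,7.588), (4.667,10), (5.4,10), (6,9).
By the shoelace formula its area is 1.57.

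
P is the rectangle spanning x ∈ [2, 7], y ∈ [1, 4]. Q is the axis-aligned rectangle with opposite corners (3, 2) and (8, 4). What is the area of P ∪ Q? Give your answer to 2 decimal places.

17.00

By inclusion–exclusion:
Individual areas: |P| = 15, |Q| = 10.
|P∩Q|: x∈[3,7], y∈[2,4] → 4·2 = 8.
|P ∪ Q| = 25 − 8 = 17.00.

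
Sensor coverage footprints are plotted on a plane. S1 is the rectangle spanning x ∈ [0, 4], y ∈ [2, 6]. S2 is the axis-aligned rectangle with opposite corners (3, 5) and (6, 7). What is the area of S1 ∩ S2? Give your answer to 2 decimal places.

1.00

|S1∩S2|: x∈[3,4], y∈[5,6] → 1·1 = 1.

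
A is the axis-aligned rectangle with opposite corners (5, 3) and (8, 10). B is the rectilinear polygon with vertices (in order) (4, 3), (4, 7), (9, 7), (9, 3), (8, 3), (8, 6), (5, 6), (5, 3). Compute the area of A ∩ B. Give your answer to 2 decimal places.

3.00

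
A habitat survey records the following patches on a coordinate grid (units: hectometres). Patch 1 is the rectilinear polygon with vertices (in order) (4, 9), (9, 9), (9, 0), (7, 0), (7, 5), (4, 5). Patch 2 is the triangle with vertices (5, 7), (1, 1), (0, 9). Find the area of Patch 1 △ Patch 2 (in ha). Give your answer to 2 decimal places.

|Patch 1| = 30, |Patch 2| = 19, |Patch 1∩Patch 2| = 0.95.
|Patch 1 △ Patch 2| = |Patch 1| + |Patch 2| − 2·|Patch 1∩Patch 2| = 30 + 19 − 1.9 = 47.10.

47.10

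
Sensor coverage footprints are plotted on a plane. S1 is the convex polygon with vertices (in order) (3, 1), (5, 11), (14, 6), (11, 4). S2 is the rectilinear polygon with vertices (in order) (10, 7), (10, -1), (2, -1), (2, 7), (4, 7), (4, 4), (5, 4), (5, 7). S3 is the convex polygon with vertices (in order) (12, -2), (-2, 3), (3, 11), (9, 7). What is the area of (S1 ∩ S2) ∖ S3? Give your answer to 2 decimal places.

1.53

|S1 ∩ S2| = 26.3125.
|(S1 ∩ S2) ∩ S3| = 24.7854.
|(S1 ∩ S2) ∖ S3| = 26.3125 − 24.7854 = 1.53.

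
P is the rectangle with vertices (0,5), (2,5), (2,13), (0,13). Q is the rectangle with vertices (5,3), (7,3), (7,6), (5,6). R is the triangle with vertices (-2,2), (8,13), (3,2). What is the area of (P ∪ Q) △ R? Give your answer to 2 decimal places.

|P ∪ Q| = 22.
|(P ∪ Q) ∩ R| = 0.8909.
|(P ∪ Q) △ R| = 22 + 27.5 − 1.7818 = 47.72.

47.72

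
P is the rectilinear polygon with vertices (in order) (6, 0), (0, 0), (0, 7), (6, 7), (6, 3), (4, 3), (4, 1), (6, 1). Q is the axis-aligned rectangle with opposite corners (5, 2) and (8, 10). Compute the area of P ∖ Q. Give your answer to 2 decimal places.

|P| = 38, |P∩Q| = 4.
|P ∖ Q| = |P| − |P∩Q| = 38 − 4 = 34.00.

34.00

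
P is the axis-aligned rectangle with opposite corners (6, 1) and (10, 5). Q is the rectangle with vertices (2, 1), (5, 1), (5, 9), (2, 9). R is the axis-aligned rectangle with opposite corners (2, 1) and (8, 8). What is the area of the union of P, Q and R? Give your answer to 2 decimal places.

By inclusion–exclusion:
Individual areas: |P| = 16, |Q| = 24, |R| = 42.
|P∩Q| = 0 (no overlap).
|P∩R|: x∈[6,8], y∈[1,5] → 2·4 = 8.
|Q∩R|: x∈[2,5], y∈[1,8] → 3·7 = 21.
|P∩Q∩R| = 0.
|P ∪ Q ∪ R| = 82 − 29 + 0 = 53.00.

53.00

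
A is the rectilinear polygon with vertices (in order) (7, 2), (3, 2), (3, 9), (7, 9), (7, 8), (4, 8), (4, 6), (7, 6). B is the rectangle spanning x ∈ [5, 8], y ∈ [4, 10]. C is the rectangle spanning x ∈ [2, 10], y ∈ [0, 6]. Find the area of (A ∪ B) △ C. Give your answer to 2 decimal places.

|A ∪ B| = 34.
|(A ∪ B) ∩ C| = 18.
|(A ∪ B) △ C| = 34 + 48 − 36 = 46.00.

46.00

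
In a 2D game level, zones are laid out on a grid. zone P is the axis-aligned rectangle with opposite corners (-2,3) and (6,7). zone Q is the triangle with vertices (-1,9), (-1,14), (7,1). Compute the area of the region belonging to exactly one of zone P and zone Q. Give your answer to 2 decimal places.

|zone P| = 32, |zone Q| = 20, |zone P∩zone Q| = 6.1538.
|zone P △ zone Q| = |zone P| + |zone Q| − 2·|zone P∩zone Q| = 32 + 20 − 12.3077 = 39.69.

39.69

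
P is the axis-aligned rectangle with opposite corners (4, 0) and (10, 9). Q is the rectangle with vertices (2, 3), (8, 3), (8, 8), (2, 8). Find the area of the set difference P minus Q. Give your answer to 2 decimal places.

34.00

|P∩Q|: x∈[4,8], y∈[3,8] → 4·5 = 20.
|P| = 54.
|P ∖ Q| = |P| − |P∩Q| = 54 − 20 = 34.00.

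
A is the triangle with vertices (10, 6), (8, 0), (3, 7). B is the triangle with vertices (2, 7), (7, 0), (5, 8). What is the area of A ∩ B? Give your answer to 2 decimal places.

5.08

The intersection is the polygon with vertices (3,7), (5.333,6.667), (6.462,2.154).
By the shoelace formula its area is 5.08.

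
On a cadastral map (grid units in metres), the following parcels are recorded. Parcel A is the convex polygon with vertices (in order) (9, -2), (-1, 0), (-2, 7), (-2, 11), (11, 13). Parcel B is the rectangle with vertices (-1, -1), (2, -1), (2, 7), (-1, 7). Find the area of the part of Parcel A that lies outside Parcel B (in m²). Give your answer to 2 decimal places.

129.60

|Parcel A| = 151.5, |Parcel A∩Parcel B| = 21.9.
|Parcel A ∖ Parcel B| = |Parcel A| − |Parcel A∩Parcel B| = 151.5 − 21.9 = 129.60.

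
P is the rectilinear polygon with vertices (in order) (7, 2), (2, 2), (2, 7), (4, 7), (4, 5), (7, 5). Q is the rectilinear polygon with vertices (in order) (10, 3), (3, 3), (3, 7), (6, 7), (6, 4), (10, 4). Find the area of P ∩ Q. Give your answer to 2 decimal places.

The intersection is the polygon with vertices (4,7), (4,5), (6,5), (6,4), (7,4), (7,3), (3,3), (3,7).
By the shoelace formula its area is 9.00.

9.00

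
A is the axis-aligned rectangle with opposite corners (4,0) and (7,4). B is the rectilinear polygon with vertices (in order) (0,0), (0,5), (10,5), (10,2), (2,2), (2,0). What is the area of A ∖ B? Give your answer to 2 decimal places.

|A| = 12, |A∩B| = 6.
|A ∖ B| = |A| − |A∩B| = 12 − 6 = 6.00.

6.00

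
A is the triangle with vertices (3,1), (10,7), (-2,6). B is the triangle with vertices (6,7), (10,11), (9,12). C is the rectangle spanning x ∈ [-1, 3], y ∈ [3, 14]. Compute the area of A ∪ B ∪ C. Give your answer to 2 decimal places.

By inclusion–exclusion:
Individual areas: |A| = 32.5, |B| = 4, |C| = 44.
|A∩B| = 0.
|A∩C| = 11.
|B∩C| = 0.
|A∩B∩C| = 0.
|A ∪ B ∪ C| = 80.5 − 11 + 0 = 69.50.

69.50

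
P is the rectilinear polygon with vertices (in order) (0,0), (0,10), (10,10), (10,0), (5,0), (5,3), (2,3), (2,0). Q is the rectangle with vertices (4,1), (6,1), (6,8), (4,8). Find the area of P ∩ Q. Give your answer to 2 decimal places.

12.00

The intersection is the polygon with vertices (5,3), (4,3), (4,8), (6,8), (6,1), (5,1).
By the shoelace formula its area is 12.00.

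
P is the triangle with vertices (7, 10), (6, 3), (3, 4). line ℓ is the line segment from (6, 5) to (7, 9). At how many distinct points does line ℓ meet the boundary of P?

1

The segment meets the boundary at (6.667,7.667).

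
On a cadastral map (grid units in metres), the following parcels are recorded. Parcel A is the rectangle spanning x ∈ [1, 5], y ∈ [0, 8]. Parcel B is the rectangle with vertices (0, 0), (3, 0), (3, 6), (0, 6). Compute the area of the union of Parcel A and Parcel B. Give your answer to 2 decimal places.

By inclusion–exclusion:
Individual areas: |Parcel A| = 32, |Parcel B| = 18.
|Parcel A∩Parcel B|: x∈[1,3], y∈[0,6] → 2·6 = 12.
|Parcel A ∪ Parcel B| = 50 − 12 = 38.00.

38.00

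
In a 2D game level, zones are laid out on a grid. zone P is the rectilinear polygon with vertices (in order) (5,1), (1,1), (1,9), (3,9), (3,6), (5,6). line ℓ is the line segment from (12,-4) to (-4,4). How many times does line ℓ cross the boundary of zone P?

2

The segment meets the boundary at (2,1), (1,1.5).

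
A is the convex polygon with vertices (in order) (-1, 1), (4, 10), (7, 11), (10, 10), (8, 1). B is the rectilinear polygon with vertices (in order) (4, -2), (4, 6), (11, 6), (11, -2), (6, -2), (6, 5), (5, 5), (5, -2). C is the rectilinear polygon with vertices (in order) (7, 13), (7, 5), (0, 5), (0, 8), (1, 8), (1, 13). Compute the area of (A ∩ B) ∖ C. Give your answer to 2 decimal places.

15.78

|A ∩ B| = 18.7778.
|(A ∩ B) ∩ C| = 3.
|(A ∩ B) ∖ C| = 18.7778 − 3 = 15.78.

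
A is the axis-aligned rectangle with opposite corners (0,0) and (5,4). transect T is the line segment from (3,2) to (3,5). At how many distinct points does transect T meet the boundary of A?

1

The segment meets the boundary at (3,4).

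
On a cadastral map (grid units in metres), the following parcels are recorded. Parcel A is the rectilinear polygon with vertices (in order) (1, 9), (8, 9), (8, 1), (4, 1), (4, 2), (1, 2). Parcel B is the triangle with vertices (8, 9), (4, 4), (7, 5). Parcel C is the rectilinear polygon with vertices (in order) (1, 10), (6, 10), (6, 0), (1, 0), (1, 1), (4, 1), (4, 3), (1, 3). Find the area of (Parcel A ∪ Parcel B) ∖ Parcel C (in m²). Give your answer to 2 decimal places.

|Parcel A ∪ Parcel B| = 53.
|(Parcel A ∪ Parcel B) ∩ Parcel C| = 34.
|(Parcel A ∪ Parcel B) ∖ Parcel C| = 53 − 34 = 19.00.

19.00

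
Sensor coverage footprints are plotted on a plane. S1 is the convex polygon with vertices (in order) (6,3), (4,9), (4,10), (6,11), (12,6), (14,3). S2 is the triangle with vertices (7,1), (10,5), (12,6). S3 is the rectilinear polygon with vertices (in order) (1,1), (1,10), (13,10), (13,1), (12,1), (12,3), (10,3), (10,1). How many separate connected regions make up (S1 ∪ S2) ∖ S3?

2

(S1 ∪ S2) ∖ S3 splits into 2 disjoint pieces (area 1.6, area 0.75).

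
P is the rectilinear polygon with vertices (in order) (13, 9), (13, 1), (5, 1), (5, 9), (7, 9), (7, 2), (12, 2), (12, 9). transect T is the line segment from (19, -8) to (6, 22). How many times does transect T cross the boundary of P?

2

The segment meets the boundary at (12,8.154), (13,5.846).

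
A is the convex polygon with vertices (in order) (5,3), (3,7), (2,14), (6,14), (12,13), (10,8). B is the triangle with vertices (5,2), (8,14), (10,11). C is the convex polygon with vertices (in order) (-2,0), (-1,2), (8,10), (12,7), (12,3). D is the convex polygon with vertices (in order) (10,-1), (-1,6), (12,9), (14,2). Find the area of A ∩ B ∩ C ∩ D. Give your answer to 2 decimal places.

4.93

The intersection is the polygon with vertices (5.333,3.333), (6.429,7.714), (8.431,8.177), (6.25,4.25).
By the shoelace formula its area is 4.93.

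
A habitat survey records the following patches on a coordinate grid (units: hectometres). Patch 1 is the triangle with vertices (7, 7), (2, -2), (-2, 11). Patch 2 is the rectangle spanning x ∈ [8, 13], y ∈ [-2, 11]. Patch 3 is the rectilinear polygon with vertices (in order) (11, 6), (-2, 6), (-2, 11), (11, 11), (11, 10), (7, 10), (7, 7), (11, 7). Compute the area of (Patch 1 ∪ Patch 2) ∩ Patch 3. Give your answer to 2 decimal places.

|Patch 1 ∪ Patch 2| = 115.5.
|(Patch 1 ∪ Patch 2) ∩ Patch 3| = 28.88.

28.88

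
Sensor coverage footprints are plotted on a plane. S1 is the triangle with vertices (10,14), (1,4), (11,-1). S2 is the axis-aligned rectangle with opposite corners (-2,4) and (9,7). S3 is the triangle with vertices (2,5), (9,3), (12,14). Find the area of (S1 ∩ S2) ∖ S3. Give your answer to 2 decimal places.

2.92

|S1 ∩ S2| = 19.95.
|(S1 ∩ S2) ∩ S3| = 17.0278.
|(S1 ∩ S2) ∖ S3| = 19.95 − 17.0278 = 2.92.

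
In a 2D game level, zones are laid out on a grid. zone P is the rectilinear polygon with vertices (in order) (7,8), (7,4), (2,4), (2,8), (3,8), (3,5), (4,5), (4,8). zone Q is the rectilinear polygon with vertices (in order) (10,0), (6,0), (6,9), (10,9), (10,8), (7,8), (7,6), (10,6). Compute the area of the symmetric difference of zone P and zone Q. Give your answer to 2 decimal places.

|zone P| = 17, |zone Q| = 30, |zone P∩zone Q| = 4.
|zone P △ zone Q| = |zone P| + |zone Q| − 2·|zone P∩zone Q| = 17 + 30 − 8 = 39.00.

39.00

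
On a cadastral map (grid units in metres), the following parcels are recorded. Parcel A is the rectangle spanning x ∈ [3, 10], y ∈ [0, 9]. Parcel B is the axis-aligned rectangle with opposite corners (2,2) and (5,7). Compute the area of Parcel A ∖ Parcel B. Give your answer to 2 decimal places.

53.00

|Parcel A∩Parcel B|: x∈[3,5], y∈[2,7] → 2·5 = 10.
|Parcel A| = 63.
|Parcel A ∖ Parcel B| = |Parcel A| − |Parcel A∩Parcel B| = 63 − 10 = 53.00.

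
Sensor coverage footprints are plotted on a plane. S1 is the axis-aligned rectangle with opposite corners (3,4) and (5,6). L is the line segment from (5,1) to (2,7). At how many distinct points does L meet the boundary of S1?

2

The segment meets the boundary at (3,5), (3.5,4).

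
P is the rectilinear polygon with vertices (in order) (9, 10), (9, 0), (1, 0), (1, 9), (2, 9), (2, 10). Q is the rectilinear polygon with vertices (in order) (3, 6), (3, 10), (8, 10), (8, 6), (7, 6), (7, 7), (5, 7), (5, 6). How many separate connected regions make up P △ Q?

1

P △ Q is a single connected region.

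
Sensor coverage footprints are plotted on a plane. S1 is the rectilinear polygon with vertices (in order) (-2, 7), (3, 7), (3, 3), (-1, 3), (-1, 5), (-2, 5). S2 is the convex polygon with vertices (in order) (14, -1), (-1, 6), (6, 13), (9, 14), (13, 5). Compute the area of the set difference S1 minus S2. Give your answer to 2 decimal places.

10.77

|S1| = 18, |S1∩S2| = 7.2333.
|S1 ∖ S2| = |S1| − |S1∩S2| = 18 − 7.2333 = 10.77.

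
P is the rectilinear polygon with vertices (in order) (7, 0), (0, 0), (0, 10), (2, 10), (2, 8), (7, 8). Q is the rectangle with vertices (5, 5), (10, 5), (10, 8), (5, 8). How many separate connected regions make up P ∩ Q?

1

P ∩ Q is a single connected region.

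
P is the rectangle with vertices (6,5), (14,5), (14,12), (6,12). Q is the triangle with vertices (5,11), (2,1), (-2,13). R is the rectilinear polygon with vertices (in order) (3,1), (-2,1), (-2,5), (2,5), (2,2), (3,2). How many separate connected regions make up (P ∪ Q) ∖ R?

2

(P ∪ Q) ∖ R splits into 2 disjoint pieces (area 56, area 35.1833).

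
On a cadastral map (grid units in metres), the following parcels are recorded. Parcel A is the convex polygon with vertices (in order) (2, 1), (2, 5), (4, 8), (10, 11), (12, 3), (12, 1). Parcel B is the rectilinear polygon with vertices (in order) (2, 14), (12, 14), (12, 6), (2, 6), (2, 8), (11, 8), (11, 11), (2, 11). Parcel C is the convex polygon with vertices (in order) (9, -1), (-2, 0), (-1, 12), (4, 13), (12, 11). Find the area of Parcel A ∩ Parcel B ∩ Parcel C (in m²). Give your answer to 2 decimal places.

15.08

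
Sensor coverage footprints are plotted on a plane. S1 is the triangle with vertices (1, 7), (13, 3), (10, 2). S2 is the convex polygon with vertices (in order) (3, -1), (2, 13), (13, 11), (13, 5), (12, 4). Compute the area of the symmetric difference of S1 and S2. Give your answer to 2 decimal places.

101.81

|S1| = 12, |S2| = 108, |S1∩S2| = 9.097.
|S1 △ S2| = |S1| + |S2| − 2·|S1∩S2| = 12 + 108 − 18.194 = 101.81.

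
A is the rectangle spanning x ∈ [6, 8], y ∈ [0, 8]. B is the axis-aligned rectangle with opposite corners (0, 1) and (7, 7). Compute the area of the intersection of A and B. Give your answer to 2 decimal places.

6.00

|A∩B|: x∈[6,7], y∈[1,7] → 1·6 = 6.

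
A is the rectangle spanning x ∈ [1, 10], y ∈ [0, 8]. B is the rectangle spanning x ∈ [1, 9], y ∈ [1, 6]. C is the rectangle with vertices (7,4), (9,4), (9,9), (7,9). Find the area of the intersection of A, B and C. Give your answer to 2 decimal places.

4.00

The intersection is the polygon with vertices (9,6), (9,4), (7,4), (7,6).
By the shoelace formula its area is 4.00.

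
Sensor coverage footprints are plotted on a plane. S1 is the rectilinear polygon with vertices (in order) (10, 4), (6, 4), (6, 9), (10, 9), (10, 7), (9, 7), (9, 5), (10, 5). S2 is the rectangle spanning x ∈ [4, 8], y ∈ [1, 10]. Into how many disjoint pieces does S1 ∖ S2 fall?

S1 ∖ S2 is a single connected region.

1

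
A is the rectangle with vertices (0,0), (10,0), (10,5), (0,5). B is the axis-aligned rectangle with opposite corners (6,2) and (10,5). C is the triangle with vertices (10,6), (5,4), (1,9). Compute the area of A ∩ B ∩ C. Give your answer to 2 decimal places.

0.45

The intersection is the polygon with vertices (6,5), (7.5,5), (6,4.4).
By the shoelace formula its area is 0.45.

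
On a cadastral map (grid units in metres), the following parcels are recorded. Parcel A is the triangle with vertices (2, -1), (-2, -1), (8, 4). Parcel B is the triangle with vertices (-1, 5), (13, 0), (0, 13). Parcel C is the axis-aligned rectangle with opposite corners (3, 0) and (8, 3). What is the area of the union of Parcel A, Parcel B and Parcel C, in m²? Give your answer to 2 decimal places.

By inclusion–exclusion:
Individual areas: |Parcel A| = 10, |Parcel B| = 58.5, |Parcel C| = 15.
|Parcel A∩Parcel B| = 0.8008.
|Parcel A∩Parcel C| = 3.75.
|Parcel B∩Parcel C| = 2.0643.
|Parcel A∩Parcel B∩Parcel C| = 0.4008.
|Parcel A ∪ Parcel B ∪ Parcel C| = 83.5 − 6.6151 + 0.4008 = 77.29.

77.29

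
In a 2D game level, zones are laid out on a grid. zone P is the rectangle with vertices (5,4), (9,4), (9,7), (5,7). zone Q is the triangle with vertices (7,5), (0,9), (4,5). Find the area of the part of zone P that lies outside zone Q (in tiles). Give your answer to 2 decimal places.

10.86

|zone P| = 12, |zone P∩zone Q| = 1.1429.
|zone P ∖ zone Q| = |zone P| − |zone P∩zone Q| = 12 − 1.1429 = 10.86.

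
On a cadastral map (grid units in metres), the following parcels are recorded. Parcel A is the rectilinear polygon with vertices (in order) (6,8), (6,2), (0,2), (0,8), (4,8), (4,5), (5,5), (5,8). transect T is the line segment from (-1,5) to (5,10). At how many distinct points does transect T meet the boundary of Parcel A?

The segment meets the boundary at (2.6,8), (0,5.833).

2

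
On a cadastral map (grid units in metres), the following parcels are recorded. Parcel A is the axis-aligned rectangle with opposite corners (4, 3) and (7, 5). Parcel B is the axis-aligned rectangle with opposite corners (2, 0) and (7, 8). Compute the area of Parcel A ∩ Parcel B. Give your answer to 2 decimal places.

6.00

|Parcel A∩Parcel B|: x∈[4,7], y∈[3,5] → 3·2 = 6.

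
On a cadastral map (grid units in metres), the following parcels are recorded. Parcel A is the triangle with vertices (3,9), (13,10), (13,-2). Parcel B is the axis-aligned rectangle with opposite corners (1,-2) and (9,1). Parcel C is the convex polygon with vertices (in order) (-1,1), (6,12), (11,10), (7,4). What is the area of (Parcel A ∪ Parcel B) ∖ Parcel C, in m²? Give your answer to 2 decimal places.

|Parcel A ∪ Parcel B| = 84.
|(Parcel A ∪ Parcel B) ∩ Parcel C| = 19.4965.
|(Parcel A ∪ Parcel B) ∖ Parcel C| = 84 − 19.4965 = 64.50.

64.50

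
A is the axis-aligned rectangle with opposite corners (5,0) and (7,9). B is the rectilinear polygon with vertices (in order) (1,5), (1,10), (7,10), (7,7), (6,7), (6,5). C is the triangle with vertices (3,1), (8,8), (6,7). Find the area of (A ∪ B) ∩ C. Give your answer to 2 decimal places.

2.85

The region (A ∪ B) ∩ C is the polygon with vertices (5,5), (6,7), (7,7.5), (7,7), (7,6.6), (5,3.8).
By the shoelace formula its area is 2.85.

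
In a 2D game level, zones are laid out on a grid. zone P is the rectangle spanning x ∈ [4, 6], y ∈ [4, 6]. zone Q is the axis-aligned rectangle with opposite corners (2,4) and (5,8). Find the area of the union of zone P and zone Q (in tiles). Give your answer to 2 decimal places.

By inclusion–exclusion:
Individual areas: |zone P| = 4, |zone Q| = 12.
|zone P∩zone Q|: x∈[4,5], y∈[4,6] → 1·2 = 2.
|zone P ∪ zone Q| = 16 − 2 = 14.00.

14.00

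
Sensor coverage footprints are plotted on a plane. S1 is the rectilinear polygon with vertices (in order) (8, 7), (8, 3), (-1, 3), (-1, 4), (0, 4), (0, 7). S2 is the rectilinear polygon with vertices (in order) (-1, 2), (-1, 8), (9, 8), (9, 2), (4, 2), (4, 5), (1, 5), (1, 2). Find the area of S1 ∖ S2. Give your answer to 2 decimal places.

6.00

|S1| = 33, |S1∩S2| = 27.
|S1 ∖ S2| = |S1| − |S1∩S2| = 33 − 27 = 6.00.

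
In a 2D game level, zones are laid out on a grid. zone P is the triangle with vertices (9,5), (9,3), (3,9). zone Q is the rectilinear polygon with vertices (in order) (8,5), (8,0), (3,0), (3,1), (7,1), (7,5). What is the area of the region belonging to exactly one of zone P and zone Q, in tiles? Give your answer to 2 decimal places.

|zone P| = 6, |zone Q| = 9, |zone P∩zone Q| = 0.5.
|zone P △ zone Q| = |zone P| + |zone Q| − 2·|zone P∩zone Q| = 6 + 9 − 1 = 14.00.

14.00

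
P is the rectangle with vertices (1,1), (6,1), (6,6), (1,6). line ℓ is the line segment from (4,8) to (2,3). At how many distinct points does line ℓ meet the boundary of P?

1

The segment meets the boundary at (3.2,6).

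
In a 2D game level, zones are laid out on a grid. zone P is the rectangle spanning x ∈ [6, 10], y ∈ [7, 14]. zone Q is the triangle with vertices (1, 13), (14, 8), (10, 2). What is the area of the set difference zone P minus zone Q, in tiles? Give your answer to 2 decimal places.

|zone P| = 28, |zone P∩zone Q| = 13.2308.
|zone P ∖ zone Q| = |zone P| − |zone P∩zone Q| = 28 − 13.2308 = 14.77.

14.77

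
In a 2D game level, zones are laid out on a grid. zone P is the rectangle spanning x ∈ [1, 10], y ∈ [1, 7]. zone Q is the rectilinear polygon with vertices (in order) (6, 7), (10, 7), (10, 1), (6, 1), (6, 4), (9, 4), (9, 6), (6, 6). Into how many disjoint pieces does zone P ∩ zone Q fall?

zone P ∩ zone Q is a single connected region.

1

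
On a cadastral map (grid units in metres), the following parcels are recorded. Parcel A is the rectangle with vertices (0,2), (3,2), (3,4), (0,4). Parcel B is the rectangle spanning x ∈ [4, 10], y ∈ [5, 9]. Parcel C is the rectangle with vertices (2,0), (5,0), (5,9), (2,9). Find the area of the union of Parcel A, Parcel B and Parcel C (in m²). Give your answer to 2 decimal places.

51.00

By inclusion–exclusion:
Individual areas: |Parcel A| = 6, |Parcel B| = 24, |Parcel C| = 27.
|Parcel A∩Parcel B| = 0 (no overlap).
|Parcel A∩Parcel C|: x∈[2,3], y∈[2,4] → 1·2 = 2.
|Parcel B∩Parcel C|: x∈[4,5], y∈[5,9] → 1·4 = 4.
|Parcel A∩Parcel B∩Parcel C| = 0.
|Parcel A ∪ Parcel B ∪ Parcel C| = 57 − 6 + 0 = 51.00.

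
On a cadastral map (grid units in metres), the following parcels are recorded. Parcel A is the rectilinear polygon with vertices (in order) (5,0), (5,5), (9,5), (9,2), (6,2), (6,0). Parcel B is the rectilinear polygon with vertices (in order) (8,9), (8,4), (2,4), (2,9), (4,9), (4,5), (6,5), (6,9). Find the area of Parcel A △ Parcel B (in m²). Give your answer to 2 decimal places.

|Parcel A| = 14, |Parcel B| = 22, |Parcel A∩Parcel B| = 3.
|Parcel A △ Parcel B| = |Parcel A| + |Parcel B| − 2·|Parcel A∩Parcel B| = 14 + 22 − 6 = 30.00.

30.00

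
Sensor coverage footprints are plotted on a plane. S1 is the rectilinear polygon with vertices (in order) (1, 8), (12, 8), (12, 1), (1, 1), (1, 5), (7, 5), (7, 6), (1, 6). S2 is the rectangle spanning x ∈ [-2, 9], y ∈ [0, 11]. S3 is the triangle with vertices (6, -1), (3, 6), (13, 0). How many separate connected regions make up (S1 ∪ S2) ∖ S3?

1

(S1 ∪ S2) ∖ S3 is a single connected region.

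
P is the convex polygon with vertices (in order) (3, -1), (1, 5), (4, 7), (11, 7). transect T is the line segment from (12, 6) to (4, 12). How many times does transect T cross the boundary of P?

2

The segment meets the boundary at (10.667,7), (10.857,6.857).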